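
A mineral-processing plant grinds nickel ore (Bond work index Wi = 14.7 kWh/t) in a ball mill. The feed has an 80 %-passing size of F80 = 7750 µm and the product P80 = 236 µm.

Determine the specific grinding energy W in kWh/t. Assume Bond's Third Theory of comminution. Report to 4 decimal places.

W = 7.8991 kWh/t

W = 10·Wi·(P80^(-½) − F80^(-½))
1/√236 = 0.065094;  1/√7750 = 0.011359
W = 10·14.7·(0.065094 − 0.011359) = 7.8991 kWh/t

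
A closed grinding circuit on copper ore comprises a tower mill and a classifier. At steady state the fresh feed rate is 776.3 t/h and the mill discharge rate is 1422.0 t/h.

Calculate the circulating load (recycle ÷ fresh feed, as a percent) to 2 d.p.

CL = 83.18 %

M = F + R at steady state, so:
R = M − F = 1422.0 − 776.3 = 645.7 t/h
CL = 100·R/F = 100·645.7/776.3 = 83.18 %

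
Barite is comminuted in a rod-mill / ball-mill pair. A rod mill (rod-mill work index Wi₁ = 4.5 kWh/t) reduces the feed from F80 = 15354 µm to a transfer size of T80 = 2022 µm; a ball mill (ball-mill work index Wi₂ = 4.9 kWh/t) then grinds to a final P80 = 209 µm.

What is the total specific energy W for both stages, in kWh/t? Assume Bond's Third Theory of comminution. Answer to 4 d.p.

W = 2.9373 kWh/t

W = 10 Wi (P80^-0.5 − F80^-0.5)
Stage 1 (15354→2022 µm, Wi₁=4.5): W₁ = 10·4.5·(0.022239 − 0.008070) = 0.6376 kWh/t
Stage 2 (2022→209 µm, Wi₂=4.9): W₂ = 10·4.9·(0.069171 − 0.022239) = 2.2997 kWh/t
W = W₁ + W₂ = 0.6376 + 2.2997 = 2.9373 kWh/t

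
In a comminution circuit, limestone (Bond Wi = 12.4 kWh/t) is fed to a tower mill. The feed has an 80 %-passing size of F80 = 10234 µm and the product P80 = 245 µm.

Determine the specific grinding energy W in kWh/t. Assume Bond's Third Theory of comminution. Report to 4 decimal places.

W = 6.6963 kWh/t

W = 10 Wi (P80^-0.5 − F80^-0.5)
1/√245 = 0.063888;  1/√10234 = 0.009885
W = 10·12.4·(0.063888 − 0.009885) = 6.6963 kWh/t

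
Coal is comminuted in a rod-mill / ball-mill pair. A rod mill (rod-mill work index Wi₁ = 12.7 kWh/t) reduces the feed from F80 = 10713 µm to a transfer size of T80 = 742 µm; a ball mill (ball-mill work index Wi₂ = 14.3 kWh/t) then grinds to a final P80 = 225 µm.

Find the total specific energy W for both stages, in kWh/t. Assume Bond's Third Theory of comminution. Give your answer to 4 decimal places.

W = 10·Wi·(P80^(-½) − F80^(-½))
Stage 1 (10713→742 µm, Wi₁=12.7): W₁ = 10·12.7·(0.036711 − 0.009661) = 3.4353 kWh/t
Stage 2 (742→225 µm, Wi₂=14.3): W₂ = 10·14.3·(0.066667 − 0.036711) = 4.2836 kWh/t
W = W₁ + W₂ = 3.4353 + 4.2836 = 7.7189 kWh/t

W = 7.7189 kWh/t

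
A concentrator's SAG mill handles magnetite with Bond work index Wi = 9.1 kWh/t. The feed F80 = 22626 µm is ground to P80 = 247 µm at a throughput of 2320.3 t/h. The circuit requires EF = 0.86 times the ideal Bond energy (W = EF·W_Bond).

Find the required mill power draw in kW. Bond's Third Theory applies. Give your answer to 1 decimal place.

P = 10346.9 kW

W_Bond = 10·Wi·(1/√P₈₀ − 1/√F₈₀)
W = 10·9.1·(1/√247 − 1/√22626) = 10·9.1·(0.056980) = 5.1852 kWh/t
W_actual = 0.86 × 5.1852 = 4.4593 kWh/t
P = W·T = 4.4593·2320.3 = 10346.9 kW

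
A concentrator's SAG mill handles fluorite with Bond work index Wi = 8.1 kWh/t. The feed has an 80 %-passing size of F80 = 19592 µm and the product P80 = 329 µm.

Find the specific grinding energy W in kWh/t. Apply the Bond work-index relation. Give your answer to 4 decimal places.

Bond:  W = 10 Wi (1/√P − 1/√F)
1/√329 = 0.055132;  1/√19592 = 0.007144
W = 10·8.1·(0.055132 − 0.007144) = 3.8870 kWh/t

W = 3.8870 kWh/t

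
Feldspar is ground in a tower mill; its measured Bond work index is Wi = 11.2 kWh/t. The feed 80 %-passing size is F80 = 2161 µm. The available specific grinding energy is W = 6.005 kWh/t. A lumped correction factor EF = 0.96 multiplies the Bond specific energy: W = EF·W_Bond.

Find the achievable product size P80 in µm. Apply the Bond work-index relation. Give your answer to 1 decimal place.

W = 10 Wi (P80^-0.5 − F80^-0.5)
W_Bond = W / EF = 6.005 / 0.96 = 6.2552 kWh/t
1/√P80 = 1/√F80 + W_Bond/(10·Wi)
  = 6.2552/(10·11.2) + 1/√2161 = 0.055850 + 0.021512 = 0.077362
P80 = (1/0.077362)² = 12.9263² = 167.09 µm

P80 = 167.1 µm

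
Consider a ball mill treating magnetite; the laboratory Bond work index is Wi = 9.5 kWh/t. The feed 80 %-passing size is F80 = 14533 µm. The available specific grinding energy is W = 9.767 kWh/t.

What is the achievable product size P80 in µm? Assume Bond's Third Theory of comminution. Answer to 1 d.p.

P80 = 81.0 µm

W = 10 Wi / √P80 − 10 Wi / √F80
⇒ 1/√P80 = W/(10 Wi) + 1/√F80
  = 9.7670/(10·9.5) + 1/√14533 = 0.102811 + 0.008295 = 0.111106
P80 = (1/0.111106)² = 9.0004² = 81.01 µm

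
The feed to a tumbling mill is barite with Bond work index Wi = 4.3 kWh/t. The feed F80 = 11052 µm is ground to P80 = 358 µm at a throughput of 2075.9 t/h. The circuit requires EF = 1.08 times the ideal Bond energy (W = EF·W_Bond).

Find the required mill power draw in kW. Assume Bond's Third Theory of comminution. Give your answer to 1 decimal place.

P = 4178.1 kW

W = 10·Wi·[P80^(−½) − F80^(−½)]
W = 10·4.3·(1/√358 − 1/√11052) = 10·4.3·(0.043339) = 1.8636 kWh/t
Apply correction: 1.8636 × 1.08 = 2.0127 kWh/t
Mill draw = 2.0127 × 2075.9 = 4178.1 kW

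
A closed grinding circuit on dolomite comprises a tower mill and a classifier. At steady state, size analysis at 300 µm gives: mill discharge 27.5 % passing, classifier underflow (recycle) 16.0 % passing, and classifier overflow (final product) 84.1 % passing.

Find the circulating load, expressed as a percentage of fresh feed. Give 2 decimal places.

CL = 492.17 %

Classifier node, passing 300 µm:
r = (o − d)/(d − u)
r = (84.1 − 27.5)/(27.5 − 16.0) = 56.6/11.5 = 4.9217
CL = 100·r = 492.17 %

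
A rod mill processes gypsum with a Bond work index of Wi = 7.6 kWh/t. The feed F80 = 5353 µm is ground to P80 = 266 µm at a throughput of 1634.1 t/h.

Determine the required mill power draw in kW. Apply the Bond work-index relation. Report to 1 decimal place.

P = 5917.2 kW

Bond:  W = 10 Wi (1/√P − 1/√F)
W = 10·7.6·(1/√266 − 1/√5353) = 10·7.6·(0.047646) = 3.6211 kWh/t
Power = W × throughput = 3.6211 kWh/t × 1634.1 t/h = 5917.2 kW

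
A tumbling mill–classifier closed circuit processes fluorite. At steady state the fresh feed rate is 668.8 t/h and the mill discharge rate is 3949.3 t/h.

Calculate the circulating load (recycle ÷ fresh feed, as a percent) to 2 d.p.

CL = 490.51 %

Steady state: M = F + R.
R = M − F = 3949.3 − 668.8 = 3280.5 t/h
CL = 100·R/F = 100·3280.5/668.8 = 490.51 %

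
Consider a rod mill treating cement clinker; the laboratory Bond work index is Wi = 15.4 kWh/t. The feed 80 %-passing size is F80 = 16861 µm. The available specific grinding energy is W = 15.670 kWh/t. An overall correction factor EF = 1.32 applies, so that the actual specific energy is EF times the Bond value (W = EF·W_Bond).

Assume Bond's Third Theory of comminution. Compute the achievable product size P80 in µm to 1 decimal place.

P80 = 139.1 µm

W = 10·Wi·[P80^(−½) − F80^(−½)]
W_Bond = W / EF = 15.670 / 1.32 = 11.8712 kWh/t
P80^(−½) = W_Bond/(10 Wi) + F80^(−½)
  = 11.8712/(10·15.4) + 1/√16861 = 0.077086 + 0.007701 = 0.084787
P80 = (1/0.084787)² = 11.7943² = 139.10 µm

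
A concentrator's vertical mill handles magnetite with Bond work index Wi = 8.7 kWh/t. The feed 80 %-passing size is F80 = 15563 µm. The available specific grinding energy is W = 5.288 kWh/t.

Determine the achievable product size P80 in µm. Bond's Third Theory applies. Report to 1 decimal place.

P80 = 211.3 µm

Bond:  W = 10 Wi (1/√P − 1/√F)
1/√P80 = 1/√F80 + W/(10·Wi)
  = 5.2880/(10·8.7) + 1/√15563 = 0.060782 + 0.008016 = 0.068798
P80 = (1/0.068798)² = 14.5354² = 211.28 µm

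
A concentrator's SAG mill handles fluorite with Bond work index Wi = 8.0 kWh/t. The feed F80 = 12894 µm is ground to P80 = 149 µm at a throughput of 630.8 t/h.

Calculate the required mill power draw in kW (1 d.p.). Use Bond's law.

P = 3689.8 kW

W = 10 Wi (P80^-0.5 − F80^-0.5)
W = 10·8.0·(1/√149 − 1/√12894) = 10·8.0·(0.073117) = 5.8493 kWh/t
Power = W × throughput = 5.8493 kWh/t × 630.8 t/h = 3689.8 kW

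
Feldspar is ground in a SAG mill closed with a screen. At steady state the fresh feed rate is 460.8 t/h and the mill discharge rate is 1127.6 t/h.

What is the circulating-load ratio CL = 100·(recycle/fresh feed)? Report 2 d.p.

CL = 144.70 %

Steady state: M = F + R.
R = M − F = 1127.6 − 460.8 = 666.8 t/h
CL = 100·R/F = 100·666.8/460.8 = 144.70 %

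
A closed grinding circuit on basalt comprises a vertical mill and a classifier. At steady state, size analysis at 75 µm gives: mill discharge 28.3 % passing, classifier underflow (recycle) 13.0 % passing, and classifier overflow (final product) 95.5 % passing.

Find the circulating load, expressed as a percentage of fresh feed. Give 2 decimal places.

Balance %-passing 75 µm (r = R/F):
d + r·d = r·u + o → r(d−u) = o−d
r = (95.5 − 28.3)/(28.3 − 13.0) = 67.2/15.3 = 4.3922
CL = 100·r = 439.22 %

CL = 439.22 %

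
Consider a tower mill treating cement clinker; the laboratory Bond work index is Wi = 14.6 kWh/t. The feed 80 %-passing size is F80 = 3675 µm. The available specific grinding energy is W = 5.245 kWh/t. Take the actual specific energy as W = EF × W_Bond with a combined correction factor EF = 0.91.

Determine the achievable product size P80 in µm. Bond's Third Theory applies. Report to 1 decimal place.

W = 10 Wi (P80^-0.5 − F80^-0.5)
W_Bond = W / EF = 5.245 / 0.91 = 5.7637 kWh/t
⇒ 1/√P80 = W_Bond/(10·Wi) + 1/√F80
  = 5.7637/(10·14.6) + 1/√3675 = 0.039478 + 0.016496 = 0.055973
P80 = (1/0.055973)² = 17.8656² = 319.18 µm

P80 = 319.2 µm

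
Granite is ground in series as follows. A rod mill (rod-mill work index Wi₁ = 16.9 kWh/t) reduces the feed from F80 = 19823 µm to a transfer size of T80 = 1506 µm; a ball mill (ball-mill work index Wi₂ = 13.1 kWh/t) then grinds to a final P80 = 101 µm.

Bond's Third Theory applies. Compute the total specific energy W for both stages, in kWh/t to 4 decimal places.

W = 10 Wi (1/√P80 − 1/√F80)  [Bond]
Stage 1 (19823→1506 µm, Wi₁=16.9): W₁ = 10·16.9·(0.025768 − 0.007103) = 3.1545 kWh/t
Stage 2 (1506→101 µm, Wi₂=13.1): W₂ = 10·13.1·(0.099504 − 0.025768) = 9.6593 kWh/t
W = W₁ + W₂ = 3.1545 + 9.6593 = 12.8139 kWh/t

W = 12.8139 kWh/t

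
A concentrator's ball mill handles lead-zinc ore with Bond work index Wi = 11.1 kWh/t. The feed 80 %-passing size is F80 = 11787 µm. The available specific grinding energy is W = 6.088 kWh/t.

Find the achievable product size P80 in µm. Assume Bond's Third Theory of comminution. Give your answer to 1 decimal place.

P80 = 243.7 µm

W = 10·Wi·(P80^(-½) − F80^(-½))
P80^(−½) = W/(10 Wi) + F80^(−½)
  = 6.0880/(10·11.1) + 1/√11787 = 0.054847 + 0.009211 = 0.064058
P80 = (1/0.064058)² = 15.6109² = 243.70 µm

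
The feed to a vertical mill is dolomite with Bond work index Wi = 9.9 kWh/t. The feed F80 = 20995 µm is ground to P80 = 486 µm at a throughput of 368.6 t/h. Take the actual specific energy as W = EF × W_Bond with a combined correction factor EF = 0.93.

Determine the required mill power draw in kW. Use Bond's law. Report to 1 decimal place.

P = 1305.2 kW

W_Bond = 10·Wi·(1/√P₈₀ − 1/√F₈₀)
W = 10·9.9·(1/√486 − 1/√20995) = 10·9.9·(0.038459) = 3.8075 kWh/t
Corrected W = EF·W_Bond = 0.93·3.8075 = 3.5410 kWh/t
P = W·T = 3.5410·368.6 = 1305.2 kW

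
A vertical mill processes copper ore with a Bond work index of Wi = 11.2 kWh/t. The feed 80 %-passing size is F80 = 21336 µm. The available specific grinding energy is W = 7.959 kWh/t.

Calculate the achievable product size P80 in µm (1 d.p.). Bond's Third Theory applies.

W = 10·Wi·[P80^(−½) − F80^(−½)]
P80^(−½) = W/(10 Wi) + F80^(−½)
  = 7.9590/(10·11.2) + 1/√21336 = 0.071063 + 0.006846 = 0.077909
P80 = (1/0.077909)² = 12.8356² = 164.75 µm

P80 = 164.8 µm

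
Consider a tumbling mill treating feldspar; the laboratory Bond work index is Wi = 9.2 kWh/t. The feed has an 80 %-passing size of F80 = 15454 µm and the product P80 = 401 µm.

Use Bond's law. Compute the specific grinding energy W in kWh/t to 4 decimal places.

W = 10·Wi·[P80^(−½) − F80^(−½)]
1/√401 = 0.049938;  1/√15454 = 0.008044
W = 10·9.2·(0.049938 − 0.008044) = 3.8542 kWh/t

W = 3.8542 kWh/t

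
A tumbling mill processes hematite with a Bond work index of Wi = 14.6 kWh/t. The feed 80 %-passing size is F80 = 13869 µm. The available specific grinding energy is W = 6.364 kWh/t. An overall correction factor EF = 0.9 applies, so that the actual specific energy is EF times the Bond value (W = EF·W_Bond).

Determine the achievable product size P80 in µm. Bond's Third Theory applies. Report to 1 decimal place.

P80 = 308.6 µm

Bond:  W = 10 Wi (1/√P − 1/√F)
W_Bond = W / EF = 6.364 / 0.9 = 7.0711 kWh/t
⇒ 1/√P80 = W_Bond/(10 Wi) + 1/√F80
  = 7.0711/(10·14.6) + 1/√13869 = 0.048432 + 0.008491 = 0.056924
P80 = (1/0.056924)² = 17.5674² = 308.61 µm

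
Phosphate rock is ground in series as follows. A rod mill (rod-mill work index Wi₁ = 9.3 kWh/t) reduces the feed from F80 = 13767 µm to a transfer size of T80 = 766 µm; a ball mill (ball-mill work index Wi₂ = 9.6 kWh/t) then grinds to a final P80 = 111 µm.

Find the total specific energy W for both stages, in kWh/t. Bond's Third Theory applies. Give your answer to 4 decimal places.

W = 8.2109 kWh/t

W = 10 Wi (P80^-0.5 − F80^-0.5)
Stage 1 (13767→766 µm, Wi₁=9.3): W₁ = 10·9.3·(0.036131 − 0.008523) = 2.5676 kWh/t
Stage 2 (766→111 µm, Wi₂=9.6): W₂ = 10·9.6·(0.094916 − 0.036131) = 5.6433 kWh/t
W = W₁ + W₂ = 2.5676 + 5.6433 = 8.2109 kWh/t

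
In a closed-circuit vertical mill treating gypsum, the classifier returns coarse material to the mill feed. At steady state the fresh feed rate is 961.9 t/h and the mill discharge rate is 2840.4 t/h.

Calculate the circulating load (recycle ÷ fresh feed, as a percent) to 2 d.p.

CL = 195.29 %

M = F + R at steady state, so:
R = M − F = 2840.4 − 961.9 = 1878.5 t/h
CL = 100·R/F = 100·1878.5/961.9 = 195.29 %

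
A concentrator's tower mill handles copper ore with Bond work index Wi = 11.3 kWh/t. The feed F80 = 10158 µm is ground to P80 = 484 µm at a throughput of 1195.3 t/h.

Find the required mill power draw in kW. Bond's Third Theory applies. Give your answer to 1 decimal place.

W_Bond = 10·Wi·(1/√P₈₀ − 1/√F₈₀)
W = 10·11.3·(1/√484 − 1/√10158) = 10·11.3·(0.035533) = 4.0152 kWh/t
Mill draw = 4.0152 × 1195.3 = 4799.4 kW

P = 4799.4 kW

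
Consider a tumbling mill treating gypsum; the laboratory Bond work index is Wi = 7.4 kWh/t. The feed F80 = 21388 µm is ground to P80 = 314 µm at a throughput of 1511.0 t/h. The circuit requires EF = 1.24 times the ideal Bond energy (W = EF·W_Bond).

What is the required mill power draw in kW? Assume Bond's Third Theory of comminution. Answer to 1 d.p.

P = 6876.4 kW

W = 10·Wi·(P80^(-½) − F80^(-½))
W = 10·7.4·(1/√314 − 1/√21388) = 10·7.4·(0.049595) = 3.6701 kWh/t
W_actual = 1.24 × 3.6701 = 4.5509 kWh/t
Power = W × throughput = 4.5509 kWh/t × 1511.0 t/h = 6876.4 kW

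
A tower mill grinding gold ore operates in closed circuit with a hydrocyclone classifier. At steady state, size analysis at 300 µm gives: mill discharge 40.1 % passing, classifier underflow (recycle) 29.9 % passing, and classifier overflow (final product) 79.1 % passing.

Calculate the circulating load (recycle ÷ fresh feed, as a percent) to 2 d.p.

Let r = R/F. Size balance at 300 µm:
r = (o − d)/(d − u)
r = (79.1 − 40.1)/(40.1 − 29.9) = 39.0/10.2 = 3.8235
CL = 100·r = 382.35 %

CL = 382.35 %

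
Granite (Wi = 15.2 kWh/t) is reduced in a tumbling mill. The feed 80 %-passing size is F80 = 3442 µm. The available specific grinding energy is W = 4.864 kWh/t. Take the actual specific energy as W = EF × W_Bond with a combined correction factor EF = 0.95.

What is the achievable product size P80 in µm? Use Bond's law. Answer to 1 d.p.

Bond: W = 10·Wi·(1/√P80 − 1/√F80)
W_Bond = W / EF = 4.864 / 0.95 = 5.1200 kWh/t
P80^(−½) = W_Bond/(10 Wi) + F80^(−½)
  = 5.1200/(10·15.2) + 1/√3442 = 0.033684 + 0.017045 = 0.050729
P80 = (1/0.050729)² = 19.7125² = 388.58 µm

P80 = 388.6 µm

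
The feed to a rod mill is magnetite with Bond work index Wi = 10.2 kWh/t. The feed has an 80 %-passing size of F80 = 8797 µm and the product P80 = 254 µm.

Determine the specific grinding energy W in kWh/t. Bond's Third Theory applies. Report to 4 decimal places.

W = 5.3125 kWh/t

W_Bond = 10·Wi·(1/√P₈₀ − 1/√F₈₀)
1/√254 = 0.062746;  1/√8797 = 0.010662
W = 10·10.2·(0.062746 − 0.010662) = 5.3125 kWh/t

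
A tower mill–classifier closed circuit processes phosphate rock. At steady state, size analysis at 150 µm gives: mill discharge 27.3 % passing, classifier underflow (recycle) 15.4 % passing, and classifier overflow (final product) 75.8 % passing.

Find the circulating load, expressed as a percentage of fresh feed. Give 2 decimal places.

Classifier node, passing 150 µm:
r = (o − d)/(d − u)
r = (75.8 − 27.3)/(27.3 − 15.4) = 48.5/11.9 = 4.0756
CL = 100·r = 407.56 %

CL = 407.56 %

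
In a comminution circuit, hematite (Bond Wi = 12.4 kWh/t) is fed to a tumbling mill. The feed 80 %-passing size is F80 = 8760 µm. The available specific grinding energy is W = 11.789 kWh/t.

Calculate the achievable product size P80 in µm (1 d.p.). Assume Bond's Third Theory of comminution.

W_Bond = 10·Wi·(1/√P₈₀ − 1/√F₈₀)
P80^(−½) = W/(10 Wi) + F80^(−½)
  = 11.7890/(10·12.4) + 1/√8760 = 0.095073 + 0.010684 = 0.105757
P80 = (1/0.105757)² = 9.4556² = 89.41 µm

P80 = 89.4 µm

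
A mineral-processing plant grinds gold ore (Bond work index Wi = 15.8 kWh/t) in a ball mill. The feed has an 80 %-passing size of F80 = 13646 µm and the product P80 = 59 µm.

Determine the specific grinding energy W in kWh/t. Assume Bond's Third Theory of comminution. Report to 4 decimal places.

W = 10 Wi / √P80 − 10 Wi / √F80
1/√59 = 0.130189;  1/√13646 = 0.008560
W = 10·15.8·(0.130189 − 0.008560) = 19.2173 kWh/t

W = 19.2173 kWh/t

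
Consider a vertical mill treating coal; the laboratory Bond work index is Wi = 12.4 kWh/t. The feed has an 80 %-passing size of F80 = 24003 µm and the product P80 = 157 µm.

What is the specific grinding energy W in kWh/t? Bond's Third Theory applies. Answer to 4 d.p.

W = 9.0959 kWh/t

W = 10 Wi / √P80 − 10 Wi / √F80
1/√157 = 0.079809;  1/√24003 = 0.006455
W = 10·12.4·(0.079809 − 0.006455) = 9.0959 kWh/t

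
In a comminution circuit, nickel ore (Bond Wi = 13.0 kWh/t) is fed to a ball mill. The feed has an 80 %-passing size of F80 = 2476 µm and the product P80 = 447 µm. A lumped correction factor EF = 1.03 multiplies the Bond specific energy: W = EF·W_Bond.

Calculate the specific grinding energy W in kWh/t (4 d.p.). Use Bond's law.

W = 3.6423 kWh/t

W = 10·Wi·[P80^(−½) − F80^(−½)]
1/√447 = 0.047298;  1/√2476 = 0.020097
W = 10·13.0·(0.047298 − 0.020097) = 3.5362 kWh/t
W_actual = 1.03 × 3.5362 = 3.6423 kWh/t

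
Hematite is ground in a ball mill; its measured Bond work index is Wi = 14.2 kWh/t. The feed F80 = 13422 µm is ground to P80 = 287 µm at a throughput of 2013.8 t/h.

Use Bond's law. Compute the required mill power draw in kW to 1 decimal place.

P = 14411.4 kW

Bond: W = 10·Wi·(1/√P80 − 1/√F80)
W = 10·14.2·(1/√287 − 1/√13422) = 10·14.2·(0.050397) = 7.1563 kWh/t
P_mill = W·ṁ = 7.1563·2013.8 = 14411.4 kW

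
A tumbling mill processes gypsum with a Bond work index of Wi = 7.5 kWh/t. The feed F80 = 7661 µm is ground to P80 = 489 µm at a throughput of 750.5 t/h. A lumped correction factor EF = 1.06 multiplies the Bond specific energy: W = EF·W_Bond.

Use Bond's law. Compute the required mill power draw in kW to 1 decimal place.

P = 2016.5 kW

Bond: W = 10·Wi·(1/√P80 − 1/√F80)
W = 10·7.5·(1/√489 − 1/√7661) = 10·7.5·(0.033797) = 2.5347 kWh/t
W_actual = 1.06 × 2.5347 = 2.6868 kWh/t
P = W·T = 2.6868·750.5 = 2016.5 kW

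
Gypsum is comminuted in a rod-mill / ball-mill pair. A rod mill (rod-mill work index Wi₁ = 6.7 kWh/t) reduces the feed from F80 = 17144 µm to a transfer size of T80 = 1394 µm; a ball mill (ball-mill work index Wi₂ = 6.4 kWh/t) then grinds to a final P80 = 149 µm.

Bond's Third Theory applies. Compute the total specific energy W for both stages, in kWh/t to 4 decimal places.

W = 10 Wi (P80^-0.5 − F80^-0.5)
Stage 1 (17144→1394 µm, Wi₁=6.7): W₁ = 10·6.7·(0.026784 − 0.007637) = 1.2828 kWh/t
Stage 2 (1394→149 µm, Wi₂=6.4): W₂ = 10·6.4·(0.081923 − 0.026784) = 3.5289 kWh/t
W = W₁ + W₂ = 1.2828 + 3.5289 = 4.8117 kWh/t

W = 4.8117 kWh/t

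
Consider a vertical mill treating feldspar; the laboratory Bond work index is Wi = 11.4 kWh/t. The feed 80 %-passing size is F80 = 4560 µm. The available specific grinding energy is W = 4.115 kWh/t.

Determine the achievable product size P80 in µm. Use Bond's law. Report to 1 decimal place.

P80 = 385.9 µm

Bond: W = 10·Wi·(1/√P80 − 1/√F80)
P80^(−½) = W/(10 Wi) + F80^(−½)
  = 4.1150/(10·11.4) + 1/√4560 = 0.036096 + 0.014809 = 0.050905
P80 = (1/0.050905)² = 19.6444² = 385.90 µm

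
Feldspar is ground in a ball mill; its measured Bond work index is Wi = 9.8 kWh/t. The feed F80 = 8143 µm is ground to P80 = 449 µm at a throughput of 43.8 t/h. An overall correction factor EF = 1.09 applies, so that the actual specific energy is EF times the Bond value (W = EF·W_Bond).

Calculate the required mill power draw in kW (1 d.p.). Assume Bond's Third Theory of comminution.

P = 169.0 kW

W = 10·Wi·(P80^(-½) − F80^(-½))
W = 10·9.8·(1/√449 − 1/√8143) = 10·9.8·(0.036111) = 3.5389 kWh/t
Apply correction: 3.5389 × 1.09 = 3.8574 kWh/t
P_mill = W·ṁ = 3.8574·43.8 = 169.0 kW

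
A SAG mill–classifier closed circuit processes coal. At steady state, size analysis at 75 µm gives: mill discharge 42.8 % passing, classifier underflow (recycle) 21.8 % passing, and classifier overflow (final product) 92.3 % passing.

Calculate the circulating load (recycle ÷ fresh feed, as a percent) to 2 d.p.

Two-product formula at 75 µm:
(1+r)d = ru + o → r = (o−d)/(d−u)
r = (92.3 − 42.8)/(42.8 − 21.8) = 49.5/21.0 = 2.3571
CL = 100·r = 235.71 %

CL = 235.71 %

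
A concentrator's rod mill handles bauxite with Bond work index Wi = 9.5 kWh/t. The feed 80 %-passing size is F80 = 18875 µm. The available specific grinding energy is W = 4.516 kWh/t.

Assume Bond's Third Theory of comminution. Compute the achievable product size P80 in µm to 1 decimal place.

P80 = 332.8 µm

W = 10 Wi / √P80 − 10 Wi / √F80
P80^-0.5 = F80^-0.5 + W/(10 Wi)
  = 4.5160/(10·9.5) + 1/√18875 = 0.047537 + 0.007279 = 0.054816
P80 = (1/0.054816)² = 18.2430² = 332.81 µm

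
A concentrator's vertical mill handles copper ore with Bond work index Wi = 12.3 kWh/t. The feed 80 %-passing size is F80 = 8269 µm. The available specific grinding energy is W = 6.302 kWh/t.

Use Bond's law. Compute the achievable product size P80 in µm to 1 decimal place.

P80 = 258.2 µm

W = 10·Wi·(P80^(-½) − F80^(-½))
1/√P80 = 1/√F80 + W/(10·Wi)
  = 6.3020/(10·12.3) + 1/√8269 = 0.051236 + 0.010997 = 0.062233
P80 = (1/0.062233)² = 16.0687² = 258.20 µm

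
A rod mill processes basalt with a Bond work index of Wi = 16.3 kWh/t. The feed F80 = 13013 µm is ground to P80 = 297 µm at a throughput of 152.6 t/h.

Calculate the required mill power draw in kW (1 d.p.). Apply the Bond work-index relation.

P = 1225.3 kW

Bond: W = 10·Wi·(1/√P80 − 1/√F80)
W = 10·16.3·(1/√297 − 1/√13013) = 10·16.3·(0.049260) = 8.0293 kWh/t
Power = W × throughput = 8.0293 kWh/t × 152.6 t/h = 1225.3 kW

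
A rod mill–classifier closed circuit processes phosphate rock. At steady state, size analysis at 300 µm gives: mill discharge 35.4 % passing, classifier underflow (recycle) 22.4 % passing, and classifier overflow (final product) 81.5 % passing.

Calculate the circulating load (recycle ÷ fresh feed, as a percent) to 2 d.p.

CL = 354.62 %

Classifier node, passing 300 µm:
(1+r)·d = r·u + o ⇒ r = (o−d)/(d−u)
r = (81.5 − 35.4)/(35.4 − 22.4) = 46.1/13.0 = 3.5462
CL = 100·r = 354.62 %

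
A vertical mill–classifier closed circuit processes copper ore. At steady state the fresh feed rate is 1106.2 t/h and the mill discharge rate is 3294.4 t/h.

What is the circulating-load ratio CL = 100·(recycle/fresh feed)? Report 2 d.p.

CL = 197.81 %

Discharge = new feed + return, hence
R = M − F = 3294.4 − 1106.2 = 2188.2 t/h
CL = 100·R/F = 100·2188.2/1106.2 = 197.81 %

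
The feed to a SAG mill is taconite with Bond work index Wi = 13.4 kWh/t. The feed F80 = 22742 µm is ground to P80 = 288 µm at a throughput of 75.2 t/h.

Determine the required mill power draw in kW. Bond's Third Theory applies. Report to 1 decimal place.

W = 10 Wi (1/√P80 − 1/√F80)  [Bond]
W = 10·13.4·(1/√288 − 1/√22742) = 10·13.4·(0.052294) = 7.0075 kWh/t
P_mill = W·ṁ = 7.0075·75.2 = 527.0 kW

P = 527.0 kW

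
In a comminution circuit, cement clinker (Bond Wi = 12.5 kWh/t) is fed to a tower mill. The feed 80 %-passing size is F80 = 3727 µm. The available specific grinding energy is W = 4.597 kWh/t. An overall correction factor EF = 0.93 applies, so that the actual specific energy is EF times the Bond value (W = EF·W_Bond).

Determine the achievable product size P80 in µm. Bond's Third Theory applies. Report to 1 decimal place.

P80 = 319.7 µm

Bond:  W = 10 Wi (1/√P − 1/√F)
W_Bond = W / EF = 4.597 / 0.93 = 4.9430 kWh/t
⇒ 1/√P80 = W_Bond/(10 Wi) + 1/√F80
  = 4.9430/(10·12.5) + 1/√3727 = 0.039544 + 0.016380 = 0.055924
P80 = (1/0.055924)² = 17.8813² = 319.74 µm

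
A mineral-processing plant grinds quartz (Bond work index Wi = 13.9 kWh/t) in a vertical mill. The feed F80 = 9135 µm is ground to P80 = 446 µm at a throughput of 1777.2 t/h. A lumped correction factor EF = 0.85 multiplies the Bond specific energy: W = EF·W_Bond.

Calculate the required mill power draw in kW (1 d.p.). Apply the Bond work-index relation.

W = 10 Wi (P80^-0.5 − F80^-0.5)
W = 10·13.9·(1/√446 − 1/√9135) = 10·13.9·(0.036889) = 5.1275 kWh/t
Apply correction: 5.1275 × 0.85 = 4.3584 kWh/t
Power = W × throughput = 4.3584 kWh/t × 1777.2 t/h = 7745.7 kW

P = 7745.7 kW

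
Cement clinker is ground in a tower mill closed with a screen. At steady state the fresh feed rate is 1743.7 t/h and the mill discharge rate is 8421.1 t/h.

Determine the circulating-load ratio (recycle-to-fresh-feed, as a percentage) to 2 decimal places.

CL = 382.94 %

M = F + R at steady state, so:
R = M − F = 8421.1 − 1743.7 = 6677.4 t/h
CL = 100·R/F = 100·6677.4/1743.7 = 382.94 %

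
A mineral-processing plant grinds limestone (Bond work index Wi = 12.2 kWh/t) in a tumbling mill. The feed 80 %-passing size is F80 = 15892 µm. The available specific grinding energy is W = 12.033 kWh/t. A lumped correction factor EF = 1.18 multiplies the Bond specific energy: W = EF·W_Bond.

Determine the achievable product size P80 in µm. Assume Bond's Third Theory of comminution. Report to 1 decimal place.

P80 = 119.4 µm

W_Bond = 10·Wi·(1/√P₈₀ − 1/√F₈₀)
W_Bond = W / EF = 12.033 / 1.18 = 10.1975 kWh/t
⇒ 1/√P80 = W_Bond/(10 Wi) + 1/√F80
  = 10.1975/(10·12.2) + 1/√15892 = 0.083586 + 0.007933 = 0.091518
P80 = (1/0.091518)² = 10.9268² = 119.39 µm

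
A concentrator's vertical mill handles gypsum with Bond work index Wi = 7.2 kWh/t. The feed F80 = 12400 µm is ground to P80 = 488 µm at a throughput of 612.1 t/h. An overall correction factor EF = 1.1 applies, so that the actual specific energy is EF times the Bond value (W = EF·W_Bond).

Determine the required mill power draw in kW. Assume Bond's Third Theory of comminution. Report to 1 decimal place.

P = 1759.2 kW

Bond: W = 10·Wi·(1/√P80 − 1/√F80)
W = 10·7.2·(1/√488 − 1/√12400) = 10·7.2·(0.036288) = 2.6127 kWh/t
With EF = 1.1: W = 2.6127·1.1 = 2.8740 kWh/t
Mill draw = 2.8740 × 612.1 = 1759.2 kW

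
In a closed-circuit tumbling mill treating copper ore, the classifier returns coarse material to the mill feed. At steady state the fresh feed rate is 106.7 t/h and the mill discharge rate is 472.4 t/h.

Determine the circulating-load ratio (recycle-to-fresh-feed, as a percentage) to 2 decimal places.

M = F + R at steady state, so:
R = M − F = 472.4 − 106.7 = 365.7 t/h
CL = 100·R/F = 100·365.7/106.7 = 342.74 %

CL = 342.74 %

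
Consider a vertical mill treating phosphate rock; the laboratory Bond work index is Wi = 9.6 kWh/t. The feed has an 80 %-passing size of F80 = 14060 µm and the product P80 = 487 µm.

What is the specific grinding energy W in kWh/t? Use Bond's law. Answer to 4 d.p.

W = 10·Wi·(P80^(-½) − F80^(-½))
1/√487 = 0.045314;  1/√14060 = 0.008433
W = 10·9.6·(0.045314 − 0.008433) = 3.5406 kWh/t

W = 3.5406 kWh/t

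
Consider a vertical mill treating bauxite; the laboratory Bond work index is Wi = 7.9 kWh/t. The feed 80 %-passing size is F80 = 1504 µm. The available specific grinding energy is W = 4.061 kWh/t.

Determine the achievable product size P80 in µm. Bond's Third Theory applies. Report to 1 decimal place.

W = 10 Wi / √P80 − 10 Wi / √F80
⇒ 1/√P80 = W/(10·Wi) + 1/√F80
  = 4.0610/(10·7.9) + 1/√1504 = 0.051405 + 0.025786 = 0.077191
P80 = (1/0.077191)² = 12.9549² = 167.83 µm

P80 = 167.8 µm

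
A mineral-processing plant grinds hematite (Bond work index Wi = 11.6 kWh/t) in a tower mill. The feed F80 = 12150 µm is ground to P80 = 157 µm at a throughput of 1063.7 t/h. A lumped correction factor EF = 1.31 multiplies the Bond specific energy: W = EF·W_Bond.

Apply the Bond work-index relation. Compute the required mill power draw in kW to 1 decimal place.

P = 11433.8 kW

W_Bond = 10·Wi·(1/√P₈₀ − 1/√F₈₀)
W = 10·11.6·(1/√157 − 1/√12150) = 10·11.6·(0.070737) = 8.2054 kWh/t
Corrected W = EF·W_Bond = 1.31·8.2054 = 10.7491 kWh/t
Mill draw = 10.7491 × 1063.7 = 11433.8 kW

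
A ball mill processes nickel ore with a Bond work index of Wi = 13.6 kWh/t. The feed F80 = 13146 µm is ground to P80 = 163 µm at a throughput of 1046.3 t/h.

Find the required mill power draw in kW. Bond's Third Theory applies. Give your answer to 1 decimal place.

P = 9904.5 kW

Bond: W = 10·Wi·(1/√P80 − 1/√F80)
W = 10·13.6·(1/√163 − 1/√13146) = 10·13.6·(0.069604) = 9.4662 kWh/t
P_mill = W·ṁ = 9.4662·1046.3 = 9904.5 kW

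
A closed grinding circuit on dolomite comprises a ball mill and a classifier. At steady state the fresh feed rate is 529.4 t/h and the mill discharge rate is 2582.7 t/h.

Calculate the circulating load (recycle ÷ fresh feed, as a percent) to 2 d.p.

M = F + R at steady state, so:
R = M − F = 2582.7 − 529.4 = 2053.3 t/h
CL = 100·R/F = 100·2053.3/529.4 = 387.85 %

CL = 387.85 %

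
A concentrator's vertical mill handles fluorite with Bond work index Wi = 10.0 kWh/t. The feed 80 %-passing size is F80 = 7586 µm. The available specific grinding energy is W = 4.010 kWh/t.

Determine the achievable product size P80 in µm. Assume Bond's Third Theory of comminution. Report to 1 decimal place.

W = 10·Wi·[P80^(−½) − F80^(−½)]
P80^(−½) = W/(10 Wi) + F80^(−½)
  = 4.0100/(10·10.0) + 1/√7586 = 0.040100 + 0.011481 = 0.051581
P80 = (1/0.051581)² = 19.3868² = 375.85 µm

P80 = 375.8 µm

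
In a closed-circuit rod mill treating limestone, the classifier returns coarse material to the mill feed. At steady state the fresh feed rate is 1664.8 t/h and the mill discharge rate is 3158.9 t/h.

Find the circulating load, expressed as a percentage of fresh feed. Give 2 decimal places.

M = F + R at steady state, so:
R = M − F = 3158.9 − 1664.8 = 1494.1 t/h
CL = 100·R/F = 100·1494.1/1664.8 = 89.75 %

CL = 89.75 %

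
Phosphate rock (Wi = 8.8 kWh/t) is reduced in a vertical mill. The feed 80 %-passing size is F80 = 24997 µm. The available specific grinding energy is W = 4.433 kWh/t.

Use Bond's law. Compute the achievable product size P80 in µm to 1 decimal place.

P80 = 311.1 µm

W = 10 Wi (1/√P80 − 1/√F80)  [Bond]
⇒ 1/√P80 = W/(10 Wi) + 1/√F80
  = 4.4330/(10·8.8) + 1/√24997 = 0.050375 + 0.006325 = 0.056700
P80 = (1/0.056700)² = 17.6367² = 311.05 µm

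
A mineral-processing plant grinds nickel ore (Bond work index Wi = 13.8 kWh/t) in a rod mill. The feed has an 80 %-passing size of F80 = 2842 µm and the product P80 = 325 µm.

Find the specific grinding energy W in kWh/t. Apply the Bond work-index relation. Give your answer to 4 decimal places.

W = 5.0663 kWh/t

Bond:  W = 10 Wi (1/√P − 1/√F)
1/√325 = 0.055470;  1/√2842 = 0.018758
W = 10·13.8·(0.055470 − 0.018758) = 5.0663 kWh/t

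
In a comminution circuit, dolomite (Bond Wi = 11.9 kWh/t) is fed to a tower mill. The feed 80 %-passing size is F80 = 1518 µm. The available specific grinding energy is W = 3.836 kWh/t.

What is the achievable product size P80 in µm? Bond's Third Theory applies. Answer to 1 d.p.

P80 = 298.3 µm

Bond: W = 10·Wi·(1/√P80 − 1/√F80)
⇒ 1/√P80 = W/(10 Wi) + 1/√F80
  = 3.8360/(10·11.9) + 1/√1518 = 0.032235 + 0.025666 = 0.057902
P80 = (1/0.057902)² = 17.2707² = 298.28 µm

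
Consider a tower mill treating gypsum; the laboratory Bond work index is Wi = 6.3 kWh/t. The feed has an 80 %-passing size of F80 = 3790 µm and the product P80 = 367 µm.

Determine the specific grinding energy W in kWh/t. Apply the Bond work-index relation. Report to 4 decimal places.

Bond: W = 10·Wi·(1/√P80 − 1/√F80)
1/√367 = 0.052200;  1/√3790 = 0.016244
W = 10·6.3·(0.052200 − 0.016244) = 2.2652 kWh/t

W = 2.2652 kWh/t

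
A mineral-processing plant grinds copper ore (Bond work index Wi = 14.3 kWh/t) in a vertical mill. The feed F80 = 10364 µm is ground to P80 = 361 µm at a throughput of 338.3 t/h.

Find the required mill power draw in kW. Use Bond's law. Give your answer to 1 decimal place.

W = 10·Wi·(P80^(-½) − F80^(-½))
W = 10·14.3·(1/√361 − 1/√10364) = 10·14.3·(0.042809) = 6.1217 kWh/t
Mill draw = 6.1217 × 338.3 = 2071.0 kW

P = 2071.0 kW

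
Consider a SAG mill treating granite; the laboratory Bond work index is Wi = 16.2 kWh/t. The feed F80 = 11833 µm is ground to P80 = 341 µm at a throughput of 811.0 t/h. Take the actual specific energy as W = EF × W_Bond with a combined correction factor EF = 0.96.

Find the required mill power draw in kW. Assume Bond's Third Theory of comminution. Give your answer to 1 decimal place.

P = 5670.7 kW

W = 10 Wi (1/√P80 − 1/√F80)  [Bond]
W = 10·16.2·(1/√341 − 1/√11833) = 10·16.2·(0.044960) = 7.2835 kWh/t
Apply correction: 7.2835 × 0.96 = 6.9922 kWh/t
Mill draw = 6.9922 × 811.0 = 5670.7 kW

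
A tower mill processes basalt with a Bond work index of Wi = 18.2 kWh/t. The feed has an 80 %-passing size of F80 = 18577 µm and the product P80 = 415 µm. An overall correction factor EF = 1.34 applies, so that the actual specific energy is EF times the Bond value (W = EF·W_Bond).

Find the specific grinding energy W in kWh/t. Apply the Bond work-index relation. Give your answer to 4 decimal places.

W = 10.1823 kWh/t

Bond: W = 10·Wi·(1/√P80 − 1/√F80)
1/√415 = 0.049088;  1/√18577 = 0.007337
W = 10·18.2·(0.049088 − 0.007337) = 7.5987 kWh/t
Corrected W = EF·W_Bond = 1.34·7.5987 = 10.1823 kWh/t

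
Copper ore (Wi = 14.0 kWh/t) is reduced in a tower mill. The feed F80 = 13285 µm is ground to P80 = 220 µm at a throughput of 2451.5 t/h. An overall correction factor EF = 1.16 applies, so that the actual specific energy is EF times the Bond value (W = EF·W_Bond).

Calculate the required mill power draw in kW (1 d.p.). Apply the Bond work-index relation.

P = 23387.4 kW

W = 10·Wi·[P80^(−½) − F80^(−½)]
W = 10·14.0·(1/√220 − 1/√13285) = 10·14.0·(0.058744) = 8.2242 kWh/t
With EF = 1.16: W = 8.2242·1.16 = 9.5400 kWh/t
P_mill = W·ṁ = 9.5400·2451.5 = 23387.4 kW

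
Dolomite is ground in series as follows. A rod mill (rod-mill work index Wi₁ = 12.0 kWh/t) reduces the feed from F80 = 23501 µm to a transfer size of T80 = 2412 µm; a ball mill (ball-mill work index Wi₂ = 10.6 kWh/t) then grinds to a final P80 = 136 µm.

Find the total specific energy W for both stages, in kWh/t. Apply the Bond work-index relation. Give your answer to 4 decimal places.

Bond: W = 10·Wi·(1/√P80 − 1/√F80)
Stage 1 (23501→2412 µm, Wi₁=12.0): W₁ = 10·12.0·(0.020362 − 0.006523) = 1.6606 kWh/t
Stage 2 (2412→136 µm, Wi₂=10.6): W₂ = 10·10.6·(0.085749 − 0.020362) = 6.9311 kWh/t
W = W₁ + W₂ = 1.6606 + 6.9311 = 8.5917 kWh/t

W = 8.5917 kWh/t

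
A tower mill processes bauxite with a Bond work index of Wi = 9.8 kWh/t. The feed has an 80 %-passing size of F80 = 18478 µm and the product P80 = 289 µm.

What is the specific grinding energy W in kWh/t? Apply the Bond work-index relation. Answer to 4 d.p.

W = 5.0438 kWh/t

W = 10·Wi·[P80^(−½) − F80^(−½)]
1/√289 = 0.058824;  1/√18478 = 0.007357
W = 10·9.8·(0.058824 − 0.007357) = 5.0438 kWh/t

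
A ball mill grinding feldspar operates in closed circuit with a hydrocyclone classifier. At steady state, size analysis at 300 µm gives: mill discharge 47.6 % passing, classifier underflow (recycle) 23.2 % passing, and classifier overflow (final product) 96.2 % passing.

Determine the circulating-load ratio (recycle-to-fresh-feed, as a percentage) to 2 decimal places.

CL = 199.18 %

Let r = R/F. Size balance at 300 µm:
Fd + Rd = Ru + Fo ⇒ R/F = (o−d)/(d−u)
r = (96.2 − 47.6)/(47.6 − 23.2) = 48.6/24.4 = 1.9918
CL = 100·r = 199.18 %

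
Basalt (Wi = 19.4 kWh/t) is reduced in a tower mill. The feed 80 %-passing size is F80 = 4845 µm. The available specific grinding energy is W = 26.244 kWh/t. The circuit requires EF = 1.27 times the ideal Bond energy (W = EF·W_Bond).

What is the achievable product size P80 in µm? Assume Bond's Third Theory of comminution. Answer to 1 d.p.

P80 = 68.4 µm

W_Bond = 10·Wi·(1/√P₈₀ − 1/√F₈₀)
W_Bond = W / EF = 26.244 / 1.27 = 20.6646 kWh/t
P80^(−½) = W_Bond/(10 Wi) + F80^(−½)
  = 20.6646/(10·19.4) + 1/√4845 = 0.106518 + 0.014367 = 0.120885
P80 = (1/0.120885)² = 8.2723² = 68.43 µm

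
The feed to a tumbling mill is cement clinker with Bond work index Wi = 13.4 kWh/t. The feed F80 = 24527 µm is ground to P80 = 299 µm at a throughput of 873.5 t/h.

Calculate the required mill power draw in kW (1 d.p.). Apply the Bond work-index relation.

W_Bond = 10·Wi·(1/√P₈₀ − 1/√F₈₀)
W = 10·13.4·(1/√299 − 1/√24527) = 10·13.4·(0.051446) = 6.8938 kWh/t
Mill draw = 6.8938 × 873.5 = 6021.7 kW

P = 6021.7 kW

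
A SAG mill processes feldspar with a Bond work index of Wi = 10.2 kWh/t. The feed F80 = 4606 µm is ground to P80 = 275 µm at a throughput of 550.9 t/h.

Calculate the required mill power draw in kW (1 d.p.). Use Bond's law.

W = 10 Wi / √P80 − 10 Wi / √F80
W = 10·10.2·(1/√275 − 1/√4606) = 10·10.2·(0.045568) = 4.6479 kWh/t
P_mill = W·ṁ = 4.6479·550.9 = 2560.5 kW

P = 2560.5 kW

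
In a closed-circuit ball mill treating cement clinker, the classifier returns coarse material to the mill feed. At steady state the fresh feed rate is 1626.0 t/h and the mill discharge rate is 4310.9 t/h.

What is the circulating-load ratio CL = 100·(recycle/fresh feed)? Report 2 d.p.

CL = 165.12 %

Discharge = new feed + return, hence
R = M − F = 4310.9 − 1626.0 = 2684.9 t/h
CL = 100·R/F = 100·2684.9/1626.0 = 165.12 %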